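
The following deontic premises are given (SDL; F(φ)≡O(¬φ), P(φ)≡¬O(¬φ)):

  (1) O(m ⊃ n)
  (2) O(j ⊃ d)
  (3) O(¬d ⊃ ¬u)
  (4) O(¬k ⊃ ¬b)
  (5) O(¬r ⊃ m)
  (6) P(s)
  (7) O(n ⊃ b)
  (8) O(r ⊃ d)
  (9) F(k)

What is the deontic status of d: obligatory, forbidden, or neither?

F(k) at premise 9 means O(¬k).
From O(¬k) and premise 4, O(¬k ⊃ ¬b), we obtain O(¬b).
Premise 7, O(n ⊃ b), contraposes to O(¬b ⊃ ¬n); with O(¬b) we get O(¬n).
Premise 1, O(m ⊃ n), contraposes to O(¬n ⊃ ¬m); with O(¬n) we get O(¬m).
Premise 5, O(¬r ⊃ m), contraposes to O(¬m ⊃ r); with O(¬m) we get O(r).
Applying K to premise 8 (O(r ⊃ d)) and O(r) yields O(d).
Premises 2, 3, 6 do not contribute to this derivation.
Hence d is obligatory.

Obligatory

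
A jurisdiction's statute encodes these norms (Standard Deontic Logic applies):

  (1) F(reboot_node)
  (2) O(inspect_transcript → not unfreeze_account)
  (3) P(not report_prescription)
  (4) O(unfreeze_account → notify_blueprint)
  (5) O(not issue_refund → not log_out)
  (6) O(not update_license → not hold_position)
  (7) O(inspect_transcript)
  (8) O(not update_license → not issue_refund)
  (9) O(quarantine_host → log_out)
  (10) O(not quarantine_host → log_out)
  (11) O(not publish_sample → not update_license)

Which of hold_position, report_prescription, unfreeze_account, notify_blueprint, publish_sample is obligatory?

publish_sample

Premises 9 and 10 are O(quarantine_host → log_out) and O(not quarantine_host → log_out); every ideal world satisfies quarantine_host or not quarantine_host, so in either case log_out holds — hence O(log_out).
Premise 5 is O(not issue_refund → not log_out); contrapositively O(log_out → issue_refund). Since O(log_out) holds, K gives O(issue_refund).
Premise 8 is O(not update_license → not issue_refund); contrapositively O(issue_refund → update_license). Since O(issue_refund) holds, K gives O(update_license).
Premise 11 is O(not publish_sample → not update_license); contrapositively O(update_license → publish_sample). Since O(update_license) holds, K gives O(publish_sample).
So O(publish_sample) holds — publish_sample is obligatory. None of the other listed options is made obligatory by any chain of premises.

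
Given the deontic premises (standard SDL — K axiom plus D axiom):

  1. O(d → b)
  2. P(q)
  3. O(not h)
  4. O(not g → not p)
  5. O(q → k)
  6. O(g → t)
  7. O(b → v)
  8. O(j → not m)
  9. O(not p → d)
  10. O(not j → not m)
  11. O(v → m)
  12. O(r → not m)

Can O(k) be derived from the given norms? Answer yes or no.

Premise 5 is O(q → k), but O(q) is not derivable from the premises (the permission P(q) asserts only not O(not q), not O(q)), so it does not yield O(k).
No other premise forces O(k). An ideal world satisfying every premise can still have k false, so O(k) is not derivable.

No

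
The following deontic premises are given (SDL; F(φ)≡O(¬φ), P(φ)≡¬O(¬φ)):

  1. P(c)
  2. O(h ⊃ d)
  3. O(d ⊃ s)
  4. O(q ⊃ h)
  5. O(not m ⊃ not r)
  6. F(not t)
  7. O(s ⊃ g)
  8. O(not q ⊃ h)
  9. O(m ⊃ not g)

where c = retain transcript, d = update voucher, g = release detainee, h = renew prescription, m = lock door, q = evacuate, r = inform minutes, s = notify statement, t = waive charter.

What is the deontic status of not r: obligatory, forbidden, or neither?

Obligatory

By case analysis on not q: premise 8 gives O(not q ⊃ h) and premise 4 gives O(q ⊃ h), so O(h) either way.
From O(h) and premise 2, O(h ⊃ d), we obtain O(d).
Applying K to premise 3 (O(d ⊃ s)) and O(d) yields O(s).
From O(s) and premise 7, O(s ⊃ g), we obtain O(g).
Premise 9 is O(m ⊃ not g); contrapositively O(g ⊃ not m). Since O(g) holds, K gives O(not m).
Premise 5 is O(not m ⊃ not r); since O(not m), deontic closure gives O(not r).
Premises 1, 6 do not contribute to this derivation.
Hence not r is obligatory.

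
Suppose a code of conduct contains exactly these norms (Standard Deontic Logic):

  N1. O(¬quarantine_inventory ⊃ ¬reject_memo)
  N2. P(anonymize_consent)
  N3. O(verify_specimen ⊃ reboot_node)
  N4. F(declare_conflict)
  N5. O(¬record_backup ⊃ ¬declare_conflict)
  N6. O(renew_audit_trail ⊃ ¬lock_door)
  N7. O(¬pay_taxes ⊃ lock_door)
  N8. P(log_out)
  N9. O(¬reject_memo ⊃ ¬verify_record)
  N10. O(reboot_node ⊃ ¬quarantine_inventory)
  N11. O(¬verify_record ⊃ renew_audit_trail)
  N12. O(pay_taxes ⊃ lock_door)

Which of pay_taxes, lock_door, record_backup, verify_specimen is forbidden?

verify_specimen

Premises 12 and 7 are O(pay_taxes ⊃ lock_door) and O(¬pay_taxes ⊃ lock_door); every ideal world satisfies pay_taxes or ¬pay_taxes, so in either case lock_door holds — hence O(lock_door).
Premise 6 is O(renew_audit_trail ⊃ ¬lock_door); contrapositively O(lock_door ⊃ ¬renew_audit_trail). Since O(lock_door) holds, K gives O(¬renew_audit_trail).
The contrapositive of premise 11 (O(¬verify_record ⊃ renew_audit_trail)) is O(¬renew_audit_trail ⊃ verify_record), and O(¬renew_audit_trail) is already established, so O(verify_record).
Premise 9 is O(¬reject_memo ⊃ ¬verify_record); contrapositively O(verify_record ⊃ reject_memo). Since O(verify_record) holds, K gives O(reject_memo).
Premise 1 is O(¬quarantine_inventory ⊃ ¬reject_memo); contrapositively O(reject_memo ⊃ quarantine_inventory). Since O(reject_memo) holds, K gives O(quarantine_inventory).
Premise 10, O(reboot_node ⊃ ¬quarantine_inventory), contraposes to O(quarantine_inventory ⊃ ¬reboot_node); with O(quarantine_inventory) we get O(¬reboot_node).
Premise 3 is O(verify_specimen ⊃ reboot_node); contrapositively O(¬reboot_node ⊃ ¬verify_specimen). Since O(¬reboot_node) holds, K gives O(¬verify_specimen).
So O(¬verify_specimen) holds, i.e. verify_specimen is forbidden. None of the other listed options is forbidden under the premises.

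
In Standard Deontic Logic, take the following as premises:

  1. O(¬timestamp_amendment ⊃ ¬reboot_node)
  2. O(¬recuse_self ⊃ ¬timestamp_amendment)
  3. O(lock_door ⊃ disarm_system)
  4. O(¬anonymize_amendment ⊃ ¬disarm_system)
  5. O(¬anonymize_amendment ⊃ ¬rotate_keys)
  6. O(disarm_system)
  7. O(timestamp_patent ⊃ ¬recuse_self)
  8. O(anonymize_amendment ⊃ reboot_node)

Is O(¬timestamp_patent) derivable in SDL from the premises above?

From premise 6 we have O(disarm_system).
Premise 4, O(¬anonymize_amendment ⊃ ¬disarm_system), contraposes to O(disarm_system ⊃ anonymize_amendment); with O(disarm_system) we get O(anonymize_amendment).
From O(anonymize_amendment) and premise 8, O(anonymize_amendment ⊃ reboot_node), we obtain O(reboot_node).
Premise 1 is O(¬timestamp_amendment ⊃ ¬reboot_node); contrapositively O(reboot_node ⊃ timestamp_amendment). Since O(reboot_node) holds, K gives O(timestamp_amendment).
Premise 2, O(¬recuse_self ⊃ ¬timestamp_amendment), contraposes to O(timestamp_amendment ⊃ recuse_self); with O(timestamp_amendment) we get O(recuse_self).
Premise 7 is O(timestamp_patent ⊃ ¬recuse_self); contrapositively O(recuse_self ⊃ ¬timestamp_patent). Since O(recuse_self) holds, K gives O(¬timestamp_patent).
Premises 3, 5 do not contribute to this derivation.
So O(¬timestamp_patent) follows.

Yes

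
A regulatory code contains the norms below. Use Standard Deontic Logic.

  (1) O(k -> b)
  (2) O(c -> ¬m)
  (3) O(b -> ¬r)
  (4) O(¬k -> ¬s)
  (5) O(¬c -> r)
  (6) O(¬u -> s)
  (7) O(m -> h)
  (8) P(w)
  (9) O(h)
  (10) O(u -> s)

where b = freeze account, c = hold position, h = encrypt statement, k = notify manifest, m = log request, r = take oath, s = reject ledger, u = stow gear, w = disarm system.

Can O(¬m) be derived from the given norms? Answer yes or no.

Yes

By case analysis on u: premise 10 gives O(u -> s) and premise 6 gives O(¬u -> s), so O(s) either way.
Premise 4, O(¬k -> ¬s), contraposes to O(s -> k); with O(s) we get O(k).
Applying K to premise 1 (O(k -> b)) and O(k) yields O(b).
Premise 3 is O(b -> ¬r); since O(b), deontic closure gives O(¬r).
Premise 5, O(¬c -> r), contraposes to O(¬r -> c); with O(¬r) we get O(c).
Premise 2 is O(c -> ¬m); since O(c), deontic closure gives O(¬m).
Premises 7, 8, 9 do not contribute to this derivation.
So O(¬m) follows.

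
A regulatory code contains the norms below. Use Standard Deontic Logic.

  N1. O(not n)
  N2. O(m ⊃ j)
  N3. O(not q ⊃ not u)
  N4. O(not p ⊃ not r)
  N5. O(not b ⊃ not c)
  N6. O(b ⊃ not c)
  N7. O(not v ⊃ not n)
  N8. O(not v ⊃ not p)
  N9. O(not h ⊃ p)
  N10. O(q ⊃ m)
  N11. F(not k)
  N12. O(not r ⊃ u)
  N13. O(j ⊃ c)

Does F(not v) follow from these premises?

Premises 6 and 5 are O(b ⊃ not c) and O(not b ⊃ not c); every ideal world satisfies b or not b, so in either case not c holds — hence O(not c).
Premise 13, O(j ⊃ c), contraposes to O(not c ⊃ not j); with O(not c) we get O(not j).
The contrapositive of premise 2 (O(m ⊃ j)) is O(not j ⊃ not m), and O(not j) is already established, so O(not m).
The contrapositive of premise 10 (O(q ⊃ m)) is O(not m ⊃ not q), and O(not m) is already established, so O(not q).
With premise 3, O(not q ⊃ not u), the K-axiom yields O(not u).
Premise 12 is O(not r ⊃ u); contrapositively O(not u ⊃ r). Since O(not u) holds, K gives O(r).
The contrapositive of premise 4 (O(not p ⊃ not r)) is O(r ⊃ p), and O(r) is already established, so O(p).
The contrapositive of premise 8 (O(not v ⊃ not p)) is O(p ⊃ v), and O(p) is already established, so O(v).
Premises 1, 7, 9, 11 do not contribute to this derivation.
So O(v) holds, i.e. F(not v). The claim follows.

Yes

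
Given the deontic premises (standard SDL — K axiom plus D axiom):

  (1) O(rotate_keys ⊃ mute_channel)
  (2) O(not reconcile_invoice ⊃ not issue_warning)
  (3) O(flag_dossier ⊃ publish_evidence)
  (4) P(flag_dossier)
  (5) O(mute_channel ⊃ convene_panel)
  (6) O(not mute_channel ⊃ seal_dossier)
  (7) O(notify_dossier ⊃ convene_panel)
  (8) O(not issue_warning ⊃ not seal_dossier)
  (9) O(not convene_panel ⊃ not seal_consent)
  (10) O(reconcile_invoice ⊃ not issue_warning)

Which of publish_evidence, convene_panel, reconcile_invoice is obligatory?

convene_panel

Premises 2 and 10 cover both cases: O(not reconcile_invoice ⊃ not issue_warning) and O(reconcile_invoice ⊃ not issue_warning). Since not reconcile_invoice ∨ reconcile_invoice is a tautology, O(not issue_warning) follows.
From O(not issue_warning) and premise 8, O(not issue_warning ⊃ not seal_dossier), we obtain O(not seal_dossier).
Premise 6 is O(not mute_channel ⊃ seal_dossier); contrapositively O(not seal_dossier ⊃ mute_channel). Since O(not seal_dossier) holds, K gives O(mute_channel).
With premise 5, O(mute_channel ⊃ convene_panel), the K-axiom yields O(convene_panel).
So O(convene_panel) holds — convene_panel is obligatory. None of the other listed options is made obligatory by any chain of premises.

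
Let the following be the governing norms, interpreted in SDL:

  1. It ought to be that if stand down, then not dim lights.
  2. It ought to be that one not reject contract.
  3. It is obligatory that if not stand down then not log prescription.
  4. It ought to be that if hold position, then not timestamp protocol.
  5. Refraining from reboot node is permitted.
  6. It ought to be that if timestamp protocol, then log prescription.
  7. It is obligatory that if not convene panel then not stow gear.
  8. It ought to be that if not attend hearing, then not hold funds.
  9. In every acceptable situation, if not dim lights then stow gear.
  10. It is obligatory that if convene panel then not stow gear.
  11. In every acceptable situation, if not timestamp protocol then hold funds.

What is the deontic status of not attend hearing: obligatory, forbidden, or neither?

By case analysis on ¬convene_panel: premise 7 gives O(¬convene_panel → ¬stow_gear) and premise 10 gives O(convene_panel → ¬stow_gear), so O(¬stow_gear) either way.
Premise 9, O(¬dim_lights → stow_gear), contraposes to O(¬stow_gear → dim_lights); with O(¬stow_gear) we get O(dim_lights).
Premise 1 is O(stand_down → ¬dim_lights); contrapositively O(dim_lights → ¬stand_down). Since O(dim_lights) holds, K gives O(¬stand_down).
From O(¬stand_down) and premise 3, O(¬stand_down → ¬log_prescription), we obtain O(¬log_prescription).
The contrapositive of premise 6 (O(timestamp_protocol → log_prescription)) is O(¬log_prescription → ¬timestamp_protocol), and O(¬log_prescription) is already established, so O(¬timestamp_protocol).
Premise 11 is O(¬timestamp_protocol → hold_funds); since O(¬timestamp_protocol), deontic closure gives O(hold_funds).
The contrapositive of premise 8 (O(¬attend_hearing → ¬hold_funds)) is O(hold_funds → attend_hearing), and O(hold_funds) is already established, so O(attend_hearing).
Premises 2, 4, 5 do not contribute to this derivation.
Thus O(attend_hearing), which is F(¬attend_hearing): ¬attend_hearing is forbidden.

Forbidden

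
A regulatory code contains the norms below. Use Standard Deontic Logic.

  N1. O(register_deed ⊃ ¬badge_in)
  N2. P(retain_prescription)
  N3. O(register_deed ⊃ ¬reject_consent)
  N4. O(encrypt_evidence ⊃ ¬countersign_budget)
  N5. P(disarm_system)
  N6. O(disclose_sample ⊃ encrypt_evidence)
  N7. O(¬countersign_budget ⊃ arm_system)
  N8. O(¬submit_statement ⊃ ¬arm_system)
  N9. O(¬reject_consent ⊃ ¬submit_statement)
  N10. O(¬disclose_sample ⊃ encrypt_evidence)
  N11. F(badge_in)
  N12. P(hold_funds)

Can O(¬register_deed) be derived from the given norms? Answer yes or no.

Premises 6 and 10 are O(disclose_sample ⊃ encrypt_evidence) and O(¬disclose_sample ⊃ encrypt_evidence); every ideal world satisfies disclose_sample or ¬disclose_sample, so in either case encrypt_evidence holds — hence O(encrypt_evidence).
Premise 4 is O(encrypt_evidence ⊃ ¬countersign_budget); since O(encrypt_evidence), deontic closure gives O(¬countersign_budget).
Premise 7 is O(¬countersign_budget ⊃ arm_system); since O(¬countersign_budget), deontic closure gives O(arm_system).
Premise 8, O(¬submit_statement ⊃ ¬arm_system), contraposes to O(arm_system ⊃ submit_statement); with O(arm_system) we get O(submit_statement).
Premise 9, O(¬reject_consent ⊃ ¬submit_statement), contraposes to O(submit_statement ⊃ reject_consent); with O(submit_statement) we get O(reject_consent).
The contrapositive of premise 3 (O(register_deed ⊃ ¬reject_consent)) is O(reject_consent ⊃ ¬register_deed), and O(reject_consent) is already established, so O(¬register_deed).
Premises 1, 2, 5, 11, 12 do not contribute to this derivation.
So O(¬register_deed) follows.

Yes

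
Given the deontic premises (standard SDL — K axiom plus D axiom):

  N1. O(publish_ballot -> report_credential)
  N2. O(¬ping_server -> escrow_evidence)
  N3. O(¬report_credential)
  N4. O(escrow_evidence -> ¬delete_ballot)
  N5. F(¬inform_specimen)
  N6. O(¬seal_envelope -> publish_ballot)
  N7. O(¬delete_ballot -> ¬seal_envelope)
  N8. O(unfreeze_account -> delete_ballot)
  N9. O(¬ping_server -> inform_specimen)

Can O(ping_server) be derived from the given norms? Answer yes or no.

Premise 3 states O(¬report_credential) outright.
The contrapositive of premise 1 (O(publish_ballot -> report_credential)) is O(¬report_credential -> ¬publish_ballot), and O(¬report_credential) is already established, so O(¬publish_ballot).
Premise 6 is O(¬seal_envelope -> publish_ballot); contrapositively O(¬publish_ballot -> seal_envelope). Since O(¬publish_ballot) holds, K gives O(seal_envelope).
Premise 7 is O(¬delete_ballot -> ¬seal_envelope); contrapositively O(seal_envelope -> delete_ballot). Since O(seal_envelope) holds, K gives O(delete_ballot).
The contrapositive of premise 4 (O(escrow_evidence -> ¬delete_ballot)) is O(delete_ballot -> ¬escrow_evidence), and O(delete_ballot) is already established, so O(¬escrow_evidence).
Premise 2, O(¬ping_server -> escrow_evidence), contraposes to O(¬escrow_evidence -> ping_server); with O(¬escrow_evidence) we get O(ping_server).
Premises 5, 8, 9 do not contribute to this derivation.
So O(ping_server) follows.

Yes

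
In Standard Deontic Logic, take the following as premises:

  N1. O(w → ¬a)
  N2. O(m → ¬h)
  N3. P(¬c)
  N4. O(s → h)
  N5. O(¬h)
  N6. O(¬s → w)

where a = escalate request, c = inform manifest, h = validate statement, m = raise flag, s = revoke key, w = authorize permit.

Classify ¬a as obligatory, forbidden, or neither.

Premise 5 states O(¬h) outright.
Premise 4, O(s → h), contraposes to O(¬h → ¬s); with O(¬h) we get O(¬s).
With premise 6, O(¬s → w), the K-axiom yields O(w).
Premise 1 is O(w → ¬a); since O(w), deontic closure gives O(¬a).
Premises 2, 3 do not contribute to this derivation.
Hence ¬a is obligatory.

Obligatory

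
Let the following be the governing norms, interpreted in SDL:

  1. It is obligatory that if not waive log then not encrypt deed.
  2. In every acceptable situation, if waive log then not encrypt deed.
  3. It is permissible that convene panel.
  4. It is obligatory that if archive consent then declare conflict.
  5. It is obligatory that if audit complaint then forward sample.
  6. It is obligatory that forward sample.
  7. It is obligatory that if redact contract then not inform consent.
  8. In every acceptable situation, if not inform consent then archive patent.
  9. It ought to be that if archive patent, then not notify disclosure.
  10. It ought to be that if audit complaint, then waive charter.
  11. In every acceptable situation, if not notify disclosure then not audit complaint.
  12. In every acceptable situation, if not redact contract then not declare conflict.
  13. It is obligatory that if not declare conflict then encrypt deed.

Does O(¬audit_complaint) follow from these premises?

Premises 2 and 1 cover both cases: O(waive_log → ¬encrypt_deed) and O(¬waive_log → ¬encrypt_deed). Since waive_log ∨ ¬waive_log is a tautology, O(¬encrypt_deed) follows.
Premise 13 is O(¬declare_conflict → encrypt_deed); contrapositively O(¬encrypt_deed → declare_conflict). Since O(¬encrypt_deed) holds, K gives O(declare_conflict).
The contrapositive of premise 12 (O(¬redact_contract → ¬declare_conflict)) is O(declare_conflict → redact_contract), and O(declare_conflict) is already established, so O(redact_contract).
Premise 7 is O(redact_contract → ¬inform_consent); since O(redact_contract), deontic closure gives O(¬inform_consent).
Premise 8 is O(¬inform_consent → archive_patent); since O(¬inform_consent), deontic closure gives O(archive_patent).
With premise 9, O(archive_patent → ¬notify_disclosure), the K-axiom yields O(¬notify_disclosure).
With premise 11, O(¬notify_disclosure → ¬audit_complaint), the K-axiom yields O(¬audit_complaint).
Premises 3, 4, 5, 6, 10 do not contribute to this derivation.
So O(¬audit_complaint) follows.

Yes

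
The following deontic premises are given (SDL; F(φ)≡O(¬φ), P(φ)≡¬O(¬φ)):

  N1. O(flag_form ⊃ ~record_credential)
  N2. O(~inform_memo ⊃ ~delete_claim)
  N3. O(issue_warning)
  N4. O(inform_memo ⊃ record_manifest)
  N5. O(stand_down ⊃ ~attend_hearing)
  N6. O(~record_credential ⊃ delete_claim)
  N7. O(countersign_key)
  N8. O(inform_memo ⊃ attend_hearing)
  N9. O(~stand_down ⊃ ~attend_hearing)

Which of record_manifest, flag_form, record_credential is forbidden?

Premises 5 and 9 cover both cases: O(stand_down ⊃ ~attend_hearing) and O(~stand_down ⊃ ~attend_hearing). Since stand_down ∨ ~stand_down is a tautology, O(~attend_hearing) follows.
Premise 8, O(inform_memo ⊃ attend_hearing), contraposes to O(~attend_hearing ⊃ ~inform_memo); with O(~attend_hearing) we get O(~inform_memo).
From O(~inform_memo) and premise 2, O(~inform_memo ⊃ ~delete_claim), we obtain O(~delete_claim).
Premise 6, O(~record_credential ⊃ delete_claim), contraposes to O(~delete_claim ⊃ record_credential); with O(~delete_claim) we get O(record_credential).
Premise 1, O(flag_form ⊃ ~record_credential), contraposes to O(record_credential ⊃ ~flag_form); with O(record_credential) we get O(~flag_form).
So O(~flag_form) holds, i.e. flag_form is forbidden. None of the other listed options is forbidden under the premises.

flag_form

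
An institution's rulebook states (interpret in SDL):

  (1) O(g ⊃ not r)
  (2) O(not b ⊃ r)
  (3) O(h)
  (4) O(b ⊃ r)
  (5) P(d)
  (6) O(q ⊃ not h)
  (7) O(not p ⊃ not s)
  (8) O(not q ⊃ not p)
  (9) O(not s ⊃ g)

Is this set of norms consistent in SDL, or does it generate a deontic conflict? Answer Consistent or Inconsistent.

Premises 2 and 4 are O(not b ⊃ r) and O(b ⊃ r); every ideal world satisfies not b or b, so in either case r holds — hence O(r).
Premise 1 is O(g ⊃ not r); contrapositively O(r ⊃ not g). Since O(r) holds, K gives O(not g).
Premise 9, O(not s ⊃ g), contraposes to O(not g ⊃ s); with O(not g) we get O(s).
Premise 7 is O(not p ⊃ not s); contrapositively O(s ⊃ p). Since O(s) holds, K gives O(p).
The contrapositive of premise 8 (O(not q ⊃ not p)) is O(p ⊃ q), and O(p) is already established, so O(q).
Applying K to premise 6 (O(q ⊃ not h)) and O(q) yields O(not h).
However, premise 3 gives O(h).
We now have both O(not h) and O(h) — h is simultaneously obligatory and forbidden, violating the D-axiom.

Inconsistent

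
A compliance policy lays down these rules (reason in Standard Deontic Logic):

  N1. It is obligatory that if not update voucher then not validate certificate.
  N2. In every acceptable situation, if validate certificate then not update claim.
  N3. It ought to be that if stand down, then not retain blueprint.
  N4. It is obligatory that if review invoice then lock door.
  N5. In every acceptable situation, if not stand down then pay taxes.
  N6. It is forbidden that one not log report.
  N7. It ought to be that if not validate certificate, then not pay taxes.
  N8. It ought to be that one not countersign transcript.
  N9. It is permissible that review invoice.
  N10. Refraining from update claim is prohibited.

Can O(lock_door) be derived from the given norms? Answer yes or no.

Premise 4 is O(review_invoice → lock_door), but O(review_invoice) is not derivable from the premises (the permission P(review_invoice) asserts only ¬O(¬review_invoice), not O(review_invoice)), so it does not yield O(lock_door).
No other premise forces O(lock_door). An ideal world satisfying every premise can still have lock_door false, so O(lock_door) is not derivable.

No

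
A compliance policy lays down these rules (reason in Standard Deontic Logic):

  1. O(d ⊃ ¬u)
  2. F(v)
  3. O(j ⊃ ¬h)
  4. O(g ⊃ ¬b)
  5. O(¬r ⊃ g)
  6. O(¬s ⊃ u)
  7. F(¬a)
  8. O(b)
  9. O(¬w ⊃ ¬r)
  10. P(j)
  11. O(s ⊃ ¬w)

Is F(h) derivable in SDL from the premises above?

Premise 3 is O(j ⊃ ¬h), but O(j) is not derivable from the premises (the permission P(j) asserts only ¬O(¬j), not O(j)), so it does not yield O(¬h).
No other premise forces O(¬h). An ideal world satisfying every premise can still have h true, so F(h) is not derivable.

No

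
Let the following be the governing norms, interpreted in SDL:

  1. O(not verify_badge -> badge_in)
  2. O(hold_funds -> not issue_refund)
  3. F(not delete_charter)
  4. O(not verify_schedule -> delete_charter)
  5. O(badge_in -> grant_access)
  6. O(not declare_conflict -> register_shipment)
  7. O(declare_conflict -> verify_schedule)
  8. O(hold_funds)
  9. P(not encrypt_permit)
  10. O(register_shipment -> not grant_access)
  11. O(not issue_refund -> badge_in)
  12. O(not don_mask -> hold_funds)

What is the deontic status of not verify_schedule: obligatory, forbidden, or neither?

Forbidden

Premise 8 gives O(hold_funds).
From O(hold_funds) and premise 2, O(hold_funds -> not issue_refund), we obtain O(not issue_refund).
Premise 11 is O(not issue_refund -> badge_in); since O(not issue_refund), deontic closure gives O(badge_in).
With premise 5, O(badge_in -> grant_access), the K-axiom yields O(grant_access).
The contrapositive of premise 10 (O(register_shipment -> not grant_access)) is O(grant_access -> not register_shipment), and O(grant_access) is already established, so O(not register_shipment).
The contrapositive of premise 6 (O(not declare_conflict -> register_shipment)) is O(not register_shipment -> declare_conflict), and O(not register_shipment) is already established, so O(declare_conflict).
From O(declare_conflict) and premise 7, O(declare_conflict -> verify_schedule), we obtain O(verify_schedule).
Premises 1, 3, 4, 9, 12 do not contribute to this derivation.
Thus O(verify_schedule), which is F(not verify_schedule): not verify_schedule is forbidden.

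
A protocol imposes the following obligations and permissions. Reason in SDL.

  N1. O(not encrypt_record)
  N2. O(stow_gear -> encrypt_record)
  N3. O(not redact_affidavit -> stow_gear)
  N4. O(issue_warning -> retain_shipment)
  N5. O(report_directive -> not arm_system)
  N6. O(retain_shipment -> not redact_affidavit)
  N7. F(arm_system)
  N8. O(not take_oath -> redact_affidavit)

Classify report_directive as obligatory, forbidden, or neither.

Premise 5 is O(report_directive -> not arm_system); even if O(not arm_system) held, inferring O(report_directive) would be affirming the consequent — invalid.
No premise or chain of K-axiom applications forces O(report_directive), and none forces O(not report_directive). So report_directive is neither obligatory nor forbidden under these norms.

Neither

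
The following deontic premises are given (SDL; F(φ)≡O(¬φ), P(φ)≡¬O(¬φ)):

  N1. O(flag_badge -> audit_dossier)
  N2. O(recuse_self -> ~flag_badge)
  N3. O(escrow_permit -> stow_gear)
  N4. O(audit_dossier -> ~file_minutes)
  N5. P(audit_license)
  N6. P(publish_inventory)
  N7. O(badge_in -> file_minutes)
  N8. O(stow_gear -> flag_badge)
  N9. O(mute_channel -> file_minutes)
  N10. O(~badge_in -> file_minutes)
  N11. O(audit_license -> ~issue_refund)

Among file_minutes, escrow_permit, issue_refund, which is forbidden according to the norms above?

escrow_permit

By case analysis on ~badge_in: premise 10 gives O(~badge_in -> file_minutes) and premise 7 gives O(badge_in -> file_minutes), so O(file_minutes) either way.
Premise 4, O(audit_dossier -> ~file_minutes), contraposes to O(file_minutes -> ~audit_dossier); with O(file_minutes) we get O(~audit_dossier).
Premise 1, O(flag_badge -> audit_dossier), contraposes to O(~audit_dossier -> ~flag_badge); with O(~audit_dossier) we get O(~flag_badge).
The contrapositive of premise 8 (O(stow_gear -> flag_badge)) is O(~flag_badge -> ~stow_gear), and O(~flag_badge) is already established, so O(~stow_gear).
Premise 3 is O(escrow_permit -> stow_gear); contrapositively O(~stow_gear -> ~escrow_permit). Since O(~stow_gear) holds, K gives O(~escrow_permit).
So O(~escrow_permit) holds, i.e. escrow_permit is forbidden. None of the other listed options is forbidden under the premises.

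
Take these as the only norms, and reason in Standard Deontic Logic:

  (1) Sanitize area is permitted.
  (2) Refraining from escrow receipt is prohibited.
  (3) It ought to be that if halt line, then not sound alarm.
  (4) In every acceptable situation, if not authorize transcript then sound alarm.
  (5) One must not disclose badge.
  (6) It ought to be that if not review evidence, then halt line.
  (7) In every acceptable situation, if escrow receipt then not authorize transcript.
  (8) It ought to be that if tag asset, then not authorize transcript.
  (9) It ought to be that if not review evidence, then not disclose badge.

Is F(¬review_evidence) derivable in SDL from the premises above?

F(¬escrow_receipt) at premise 2 means O(escrow_receipt).
From O(escrow_receipt) and premise 7, O(escrow_receipt → ¬authorize_transcript), we obtain O(¬authorize_transcript).
Premise 4 is O(¬authorize_transcript → sound_alarm); since O(¬authorize_transcript), deontic closure gives O(sound_alarm).
Premise 3, O(halt_line → ¬sound_alarm), contraposes to O(sound_alarm → ¬halt_line); with O(sound_alarm) we get O(¬halt_line).
Premise 6 is O(¬review_evidence → halt_line); contrapositively O(¬halt_line → review_evidence). Since O(¬halt_line) holds, K gives O(review_evidence).
Premises 1, 5, 8, 9 do not contribute to this derivation.
So O(review_evidence) holds, i.e. F(¬review_evidence). The claim follows.

Yes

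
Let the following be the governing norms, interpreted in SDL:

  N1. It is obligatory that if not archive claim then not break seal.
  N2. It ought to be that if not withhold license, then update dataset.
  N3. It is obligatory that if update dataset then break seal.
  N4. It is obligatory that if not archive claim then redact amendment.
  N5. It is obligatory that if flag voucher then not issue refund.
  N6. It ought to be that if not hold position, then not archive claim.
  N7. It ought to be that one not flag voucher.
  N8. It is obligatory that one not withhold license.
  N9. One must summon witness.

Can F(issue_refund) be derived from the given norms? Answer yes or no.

Premise 5 is O(flag_voucher → ¬issue_refund), but O(flag_voucher) is not derivable from the premises, so it does not yield O(¬issue_refund).
No other premise forces O(¬issue_refund). An ideal world satisfying every premise can still have issue_refund true, so F(issue_refund) is not derivable.

No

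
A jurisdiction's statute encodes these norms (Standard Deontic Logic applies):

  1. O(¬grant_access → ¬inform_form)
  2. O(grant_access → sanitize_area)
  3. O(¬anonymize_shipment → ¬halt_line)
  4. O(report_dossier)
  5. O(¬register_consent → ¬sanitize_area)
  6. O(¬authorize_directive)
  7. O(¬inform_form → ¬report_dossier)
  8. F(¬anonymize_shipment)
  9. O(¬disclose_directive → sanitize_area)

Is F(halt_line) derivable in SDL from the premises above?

Premise 3 is O(¬anonymize_shipment → ¬halt_line), but O(¬anonymize_shipment) is not derivable from the premises, so it does not yield O(¬halt_line).
No other premise forces O(¬halt_line). An ideal world satisfying every premise can still have halt_line true, so F(halt_line) is not derivable.

No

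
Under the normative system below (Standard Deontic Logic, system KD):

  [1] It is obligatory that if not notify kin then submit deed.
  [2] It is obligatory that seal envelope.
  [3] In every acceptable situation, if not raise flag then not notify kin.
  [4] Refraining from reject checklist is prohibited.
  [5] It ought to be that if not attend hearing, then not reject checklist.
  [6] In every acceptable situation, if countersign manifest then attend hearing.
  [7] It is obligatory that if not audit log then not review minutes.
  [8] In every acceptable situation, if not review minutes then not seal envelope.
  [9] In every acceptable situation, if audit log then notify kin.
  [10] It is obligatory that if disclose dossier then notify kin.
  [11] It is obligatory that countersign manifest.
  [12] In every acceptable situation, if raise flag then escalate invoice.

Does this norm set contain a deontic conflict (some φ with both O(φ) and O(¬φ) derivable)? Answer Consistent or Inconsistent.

Premise 5 is O(¬attend_hearing → ¬reject_checklist), but O(¬attend_hearing) is not derivable from the premises, so it does not yield O(¬reject_checklist).
So O(¬reject_checklist) is not derivable, and the apparent clash with O(reject_checklist) does not arise.
A world satisfying every obligation exists (e.g. attend_hearing=true, audit_log=true, countersign_manifest=true, disclose_dossier=false, escalate_invoice=true, notify_kin=true, raise_flag=true, reject_checklist=true, review_minutes=true, seal_envelope=true, submit_deed=false); no atom is both obligatory and forbidden, so the set is consistent.

Consistent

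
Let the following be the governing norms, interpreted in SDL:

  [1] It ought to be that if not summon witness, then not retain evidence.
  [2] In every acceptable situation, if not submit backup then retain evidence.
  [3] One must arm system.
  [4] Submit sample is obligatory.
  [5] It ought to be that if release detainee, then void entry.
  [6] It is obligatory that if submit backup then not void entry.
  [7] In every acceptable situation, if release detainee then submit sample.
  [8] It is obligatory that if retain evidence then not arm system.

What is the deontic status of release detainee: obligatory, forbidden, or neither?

Premise 3 gives O(arm_system).
Premise 8 is O(retain_evidence → ¬arm_system); contrapositively O(arm_system → ¬retain_evidence). Since O(arm_system) holds, K gives O(¬retain_evidence).
Premise 2 is O(¬submit_backup → retain_evidence); contrapositively O(¬retain_evidence → submit_backup). Since O(¬retain_evidence) holds, K gives O(submit_backup).
From O(submit_backup) and premise 6, O(submit_backup → ¬void_entry), we obtain O(¬void_entry).
The contrapositive of premise 5 (O(release_detainee → void_entry)) is O(¬void_entry → ¬release_detainee), and O(¬void_entry) is already established, so O(¬release_detainee).
Premises 1, 4, 7 do not contribute to this derivation.
Thus O(¬release_detainee), which is F(release_detainee): release_detainee is forbidden.

Forbidden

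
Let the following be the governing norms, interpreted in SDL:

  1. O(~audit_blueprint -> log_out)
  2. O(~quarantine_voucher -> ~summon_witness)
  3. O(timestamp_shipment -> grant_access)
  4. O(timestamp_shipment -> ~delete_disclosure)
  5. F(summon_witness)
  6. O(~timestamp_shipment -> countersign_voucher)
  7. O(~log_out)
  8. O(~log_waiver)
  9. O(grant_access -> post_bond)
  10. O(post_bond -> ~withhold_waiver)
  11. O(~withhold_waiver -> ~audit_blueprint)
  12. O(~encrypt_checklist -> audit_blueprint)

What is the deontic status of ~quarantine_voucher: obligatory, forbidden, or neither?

Premise 2 is O(~quarantine_voucher -> ~summon_witness); even if O(~summon_witness) held, inferring O(~quarantine_voucher) would be affirming the consequent — invalid.
No premise or chain of K-axiom applications forces O(~quarantine_voucher), and none forces O(quarantine_voucher). So ~quarantine_voucher is neither obligatory nor forbidden under these norms.

Neither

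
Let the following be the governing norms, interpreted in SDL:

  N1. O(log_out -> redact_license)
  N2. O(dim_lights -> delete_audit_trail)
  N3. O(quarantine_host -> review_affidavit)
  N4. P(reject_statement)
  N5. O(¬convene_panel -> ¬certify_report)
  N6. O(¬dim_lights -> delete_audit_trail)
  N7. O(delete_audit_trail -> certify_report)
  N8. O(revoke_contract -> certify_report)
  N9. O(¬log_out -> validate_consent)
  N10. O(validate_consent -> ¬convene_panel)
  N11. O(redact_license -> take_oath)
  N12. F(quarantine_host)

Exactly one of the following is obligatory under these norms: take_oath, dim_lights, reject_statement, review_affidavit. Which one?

take_oath

Premises 6 and 2 cover both cases: O(¬dim_lights -> delete_audit_trail) and O(dim_lights -> delete_audit_trail). Since ¬dim_lights ∨ dim_lights is a tautology, O(delete_audit_trail) follows.
From O(delete_audit_trail) and premise 7, O(delete_audit_trail -> certify_report), we obtain O(certify_report).
Premise 5 is O(¬convene_panel -> ¬certify_report); contrapositively O(certify_report -> convene_panel). Since O(certify_report) holds, K gives O(convene_panel).
The contrapositive of premise 10 (O(validate_consent -> ¬convene_panel)) is O(convene_panel -> ¬validate_consent), and O(convene_panel) is already established, so O(¬validate_consent).
Premise 9, O(¬log_out -> validate_consent), contraposes to O(¬validate_consent -> log_out); with O(¬validate_consent) we get O(log_out).
From O(log_out) and premise 1, O(log_out -> redact_license), we obtain O(redact_license).
From O(redact_license) and premise 11, O(redact_license -> take_oath), we obtain O(take_oath).
So O(take_oath) holds — take_oath is obligatory. None of the other listed options is made obligatory by any chain of premises.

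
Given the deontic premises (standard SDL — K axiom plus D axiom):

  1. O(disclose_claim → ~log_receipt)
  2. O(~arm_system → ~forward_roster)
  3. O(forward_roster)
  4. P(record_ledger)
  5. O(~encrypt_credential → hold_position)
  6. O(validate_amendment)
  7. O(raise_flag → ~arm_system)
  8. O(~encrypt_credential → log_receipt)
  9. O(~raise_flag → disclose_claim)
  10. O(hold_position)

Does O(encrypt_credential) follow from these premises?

Premise 3 states O(forward_roster) outright.
The contrapositive of premise 2 (O(~arm_system → ~forward_roster)) is O(forward_roster → arm_system), and O(forward_roster) is already established, so O(arm_system).
The contrapositive of premise 7 (O(raise_flag → ~arm_system)) is O(arm_system → ~raise_flag), and O(arm_system) is already established, so O(~raise_flag).
Applying K to premise 9 (O(~raise_flag → disclose_claim)) and O(~raise_flag) yields O(disclose_claim).
Applying K to premise 1 (O(disclose_claim → ~log_receipt)) and O(disclose_claim) yields O(~log_receipt).
Premise 8, O(~encrypt_credential → log_receipt), contraposes to O(~log_receipt → encrypt_credential); with O(~log_receipt) we get O(encrypt_credential).
Premises 4, 5, 6, 10 do not contribute to this derivation.
So O(encrypt_credential) follows.

Yes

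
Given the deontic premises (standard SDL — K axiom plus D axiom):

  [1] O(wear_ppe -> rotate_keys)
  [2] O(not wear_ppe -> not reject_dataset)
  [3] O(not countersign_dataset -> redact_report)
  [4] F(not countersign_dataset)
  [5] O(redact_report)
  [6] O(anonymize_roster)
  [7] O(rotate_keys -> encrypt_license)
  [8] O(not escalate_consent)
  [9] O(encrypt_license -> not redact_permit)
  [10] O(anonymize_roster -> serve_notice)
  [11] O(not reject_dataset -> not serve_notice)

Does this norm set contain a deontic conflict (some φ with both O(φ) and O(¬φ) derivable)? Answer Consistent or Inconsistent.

Premise 3 is O(not countersign_dataset -> redact_report); even if O(redact_report) held, inferring O(not countersign_dataset) would be affirming the consequent — invalid.
So O(not countersign_dataset) is not derivable, and the apparent clash with O(countersign_dataset) does not arise.
A world satisfying every obligation exists (e.g. anonymize_roster=true, countersign_dataset=true, encrypt_license=true, escalate_consent=false, redact_permit=false, redact_report=true, reject_dataset=true, rotate_keys=true, serve_notice=true, wear_ppe=true); no atom is both obligatory and forbidden, so the set is consistent.

Consistent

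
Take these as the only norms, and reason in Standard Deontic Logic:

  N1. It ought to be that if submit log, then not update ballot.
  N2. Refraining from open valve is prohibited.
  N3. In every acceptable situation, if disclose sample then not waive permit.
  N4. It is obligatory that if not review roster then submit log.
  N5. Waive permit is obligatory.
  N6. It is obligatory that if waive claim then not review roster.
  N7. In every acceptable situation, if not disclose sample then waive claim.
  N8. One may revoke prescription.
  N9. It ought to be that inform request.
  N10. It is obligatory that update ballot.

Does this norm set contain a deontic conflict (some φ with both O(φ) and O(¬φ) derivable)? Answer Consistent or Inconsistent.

From premise 10 we have O(update_ballot).
The contrapositive of premise 1 (O(submit_log → ¬update_ballot)) is O(update_ballot → ¬submit_log), and O(update_ballot) is already established, so O(¬submit_log).
The contrapositive of premise 4 (O(¬review_roster → submit_log)) is O(¬submit_log → review_roster), and O(¬submit_log) is already established, so O(review_roster).
Premise 6, O(waive_claim → ¬review_roster), contraposes to O(review_roster → ¬waive_claim); with O(review_roster) we get O(¬waive_claim).
Premise 7, O(¬disclose_sample → waive_claim), contraposes to O(¬waive_claim → disclose_sample); with O(¬waive_claim) we get O(disclose_sample).
With premise 3, O(disclose_sample → ¬waive_permit), the K-axiom yields O(¬waive_permit).
Yet premise 5 states O(waive_permit).
We now have both O(¬waive_permit) and O(waive_permit) — waive_permit is simultaneously obligatory and forbidden, violating the D-axiom.

Inconsistent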